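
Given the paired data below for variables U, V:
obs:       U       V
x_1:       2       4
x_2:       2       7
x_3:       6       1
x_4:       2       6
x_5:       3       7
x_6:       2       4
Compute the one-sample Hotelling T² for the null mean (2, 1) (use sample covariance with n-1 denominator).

Step 1 — sample mean vector:
  mean(U) = (2 + 2 + 6 + 2 + 3 + 2) / 6 = 17/6 = 2.8333
  mean(V) = (4 + 7 + 1 + 6 + 7 + 4) / 6 = 29/6 = 4.8333
  x̄ = (2.8333, 4.8333),  deviation x̄ - mu_0 = (2.8333, 4.8333) - (2, 1) = (0.8333, 3.8333).

Step 2 — sample covariance matrix, S[i,j] = (1/(n-1)) · Σ_k (x_{k,i} - mean_i) · (x_{k,j} - mean_j), divisor n-1 = 5:
  S[U,U] = ((-0.8333)·(-0.8333) + (-0.8333)·(-0.8333) + (3.1667)·(3.1667) + (-0.8333)·(-0.8333) + (0.1667)·(0.1667) + (-0.8333)·(-0.8333)) / 5 = 12.8333/5 = 2.5667
  S[U,V] = ((-0.8333)·(-0.8333) + (-0.8333)·(2.1667) + (3.1667)·(-3.8333) + (-0.8333)·(1.1667) + (0.1667)·(2.1667) + (-0.8333)·(-0.8333)) / 5 = -13.1667/5 = -2.6333
  S[V,V] = ((-0.8333)·(-0.8333) + (2.1667)·(2.1667) + (-3.8333)·(-3.8333) + (1.1667)·(1.1667) + (2.1667)·(2.1667) + (-0.8333)·(-0.8333)) / 5 = 26.8333/5 = 5.3667
  S = [[2.5667, -2.6333],
 [-2.6333, 5.3667]].

Step 3 — invert S. det(S) = 2.5667·5.3667 - (-2.6333)² = 6.84.
  S^{-1} = (1/det) · [[d, -b], [-b, a]] = [[0.7846, 0.385],
 [0.385, 0.3752]].

Step 4 — quadratic form (x̄ - mu_0)^T · S^{-1} · (x̄ - mu_0):
  S^{-1} · (x̄ - mu_0) = (2.1296, 1.7593),
  (x̄ - mu_0)^T · [...] = (0.8333)·(2.1296) + (3.8333)·(1.7593) = 8.5185.

Step 5 — scale by n: T² = 6 · 8.5185 = 51.1111.

T² ≈ 51.1111


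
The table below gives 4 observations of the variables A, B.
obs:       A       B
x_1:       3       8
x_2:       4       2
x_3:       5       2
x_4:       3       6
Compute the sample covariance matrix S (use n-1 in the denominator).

Step 1 — column means:
  mean(A) = (3 + 4 + 5 + 3) / 4 = 15/4 = 3.75
  mean(B) = (8 + 2 + 2 + 6) / 4 = 18/4 = 4.5

Step 2 — sample covariance S[i,j] = (1/(n-1)) · Σ_k (x_{k,i} - mean_i) · (x_{k,j} - mean_j), with n-1 = 3.
  S[A,A] = ((-0.75)·(-0.75) + (0.25)·(0.25) + (1.25)·(1.25) + (-0.75)·(-0.75)) / 3 = 2.75/3 = 0.9167
  S[A,B] = ((-0.75)·(3.5) + (0.25)·(-2.5) + (1.25)·(-2.5) + (-0.75)·(1.5)) / 3 = -7.5/3 = -2.5
  S[B,B] = ((3.5)·(3.5) + (-2.5)·(-2.5) + (-2.5)·(-2.5) + (1.5)·(1.5)) / 3 = 27/3 = 9

S is symmetric (S[j,i] = S[i,j]). Assembling:

S = [[0.9167, -2.5],
 [-2.5, 9]]


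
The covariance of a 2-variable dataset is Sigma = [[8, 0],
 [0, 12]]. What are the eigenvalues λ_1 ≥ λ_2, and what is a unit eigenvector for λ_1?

Step 1 — characteristic polynomial of 2×2 Sigma:
  det(Sigma - λI) = λ² - trace · λ + det = 0.
  trace = 8 + 12 = 20, det = 8·12 - (0)² = 96.
Step 2 — discriminant:
  Δ = trace² - 4·det = 400 - 384 = 16.
Step 3 — eigenvalues:
  λ = (trace ± √Δ)/2 = (20 ± 4)/2,
  λ_1 = 12,  λ_2 = 8.

Step 4 — unit eigenvector for λ_1: Sigma is diagonal, so its eigenvectors are the coordinate axes. λ_1 = 12 is the diagonal entry on the second coordinate axis, hence
  v_1 = (0, 1) (||v_1|| = 1).

λ_1 = 12,  λ_2 = 8;  v_1 ≈ (0, 1)


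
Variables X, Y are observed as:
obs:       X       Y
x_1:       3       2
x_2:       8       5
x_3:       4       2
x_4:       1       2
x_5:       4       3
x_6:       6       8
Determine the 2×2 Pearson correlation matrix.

Step 1 — column means:
  mean(X) = (3 + 8 + 4 + 1 + 4 + 6) / 6 = 26/6 = 4.3333
  mean(Y) = (2 + 5 + 2 + 2 + 3 + 8) / 6 = 22/6 = 3.6667

Step 2 — sample variances and covariances s[i,j] = (1/(n-1)) · Σ_k (x_{k,i} - mean_i) · (x_{k,j} - mean_j), with n-1 = 5:
  s[X,X] = ((-1.3333)·(-1.3333) + (3.6667)·(3.6667) + (-0.3333)·(-0.3333) + (-3.3333)·(-3.3333) + (-0.3333)·(-0.3333) + (1.6667)·(1.6667)) / 5 = 29.3333/5 = 5.8667
  s[X,Y] = ((-1.3333)·(-1.6667) + (3.6667)·(1.3333) + (-0.3333)·(-1.6667) + (-3.3333)·(-1.6667) + (-0.3333)·(-0.6667) + (1.6667)·(4.3333)) / 5 = 20.6667/5 = 4.1333
  s[Y,Y] = ((-1.6667)·(-1.6667) + (1.3333)·(1.3333) + (-1.6667)·(-1.6667) + (-1.6667)·(-1.6667) + (-0.6667)·(-0.6667) + (4.3333)·(4.3333)) / 5 = 29.3333/5 = 5.8667
  Sample standard deviations s_i = √(s[i,i]):
  s(X) = √(5.8667) = 2.4221
  s(Y) = √(5.8667) = 2.4221

Step 3 — r_{ij} = s_{ij} / (s_i · s_j):
  r[X,X] = 1 (diagonal).
  r[X,Y] = 4.1333 / (2.4221 · 2.4221) = 4.1333 / 5.8667 = 0.7045
  r[Y,Y] = 1 (diagonal).

R is symmetric with unit diagonal. Assembling:

R = [[1, 0.7045],
 [0.7045, 1]]


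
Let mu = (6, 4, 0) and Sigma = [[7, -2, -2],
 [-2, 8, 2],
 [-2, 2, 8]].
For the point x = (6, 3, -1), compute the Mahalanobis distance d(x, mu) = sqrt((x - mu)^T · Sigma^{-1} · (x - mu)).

Step 1 — centre the observation: (x - mu) = (0, -1, -1).

Step 2 — invert Sigma (cofactor / det for 3×3, or solve directly):
  Sigma^{-1} = [[0.1613, 0.0323, 0.0323],
 [0.0323, 0.1398, -0.0269],
 [0.0323, -0.0269, 0.1398]].

Step 3 — form the quadratic (x - mu)^T · Sigma^{-1} · (x - mu):
  Sigma^{-1} · (x - mu) = (-0.0645, -0.1129, -0.1129).
  (x - mu)^T · [Sigma^{-1} · (x - mu)] = (0)·(-0.0645) + (-1)·(-0.1129) + (-1)·(-0.1129) = 0.2258.

Step 4 — take square root: d = √(0.2258) ≈ 0.4752.

d(x, mu) = √(0.2258) ≈ 0.4752


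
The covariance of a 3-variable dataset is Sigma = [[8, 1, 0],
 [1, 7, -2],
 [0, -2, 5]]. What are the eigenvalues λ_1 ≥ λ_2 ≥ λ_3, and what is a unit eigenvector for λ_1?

Step 1 — characteristic polynomial p(λ) = det(λI - Sigma) = λ³ - tr·λ² + c_1·λ - det, where tr = trace, c_1 = sum of the principal 2×2 minors, det = det(Sigma):
  tr = 8 + 7 + 5 = 20,
  c_1 = (8·7 - (1)²) + (8·5 - (0)²) + (7·5 - (-2)²) = 55 + 40 + 31 = 126,
  det = 8·(7·5 - (-2)²) - (1)·((1)·5 - (-2)·(0)) + (0)·((1)·(-2) - 7·(0)) = 8·(31) - (1)·(5) + (0)·(-2) = 243.
  So p(λ) = λ³ - 20λ² + 126λ - 243.
Step 2 — look for an integer root (rational root theorem: any rational root is an integer divisor of 243). Testing λ = 9:
  p(9) = 729 - 1620 + 1134 - 243 = 0  ✓
  Dividing out (λ - 9): p(λ) = (λ - 9)(λ² - 11λ + 27).
Step 3 — remaining eigenvalues from the quadratic λ² - 11λ + 27 = 0:
  Δ = 11² - 4·27 = 121 - 108 = 13,  λ = (11 ± √13)/2 = (11 ± 3.6056)/2 ≈ 7.3028 or 3.6972.
  Sorted: λ_1 = 9,  λ_2 = 7.3028,  λ_3 = 3.6972  (check: sum = 20 = tr ✓).

Step 4 — unit eigenvector for λ_1 = 9: v spans the null space of (Sigma - λ_1 I), whose rows are
  r_1 = (-1, 1, 0),  r_2 = (1, -2, -2),  r_3 = (0, -2, -4).
  v is orthogonal to every row, so take v ∝ r_1 × r_2 = ((1)·(-2) - (0)·(-2), (0)·(1) - (-1)·(-2), (-1)·(-2) - (1)·(1)) = (-2, -2, 1).
  Rescale (multiply by -1 so the first nonzero entry is positive): u = (2, 2, -1).
  ||u|| = √((2)² + (2)² + (-1)²) = √(9) = 3,  v_1 = u/||u|| ≈ (0.6667, 0.6667, -0.3333) (||v_1|| = 1).

λ_1 = 9,  λ_2 = 7.3028,  λ_3 = 3.6972;  v_1 ≈ (0.6667, 0.6667, -0.3333)


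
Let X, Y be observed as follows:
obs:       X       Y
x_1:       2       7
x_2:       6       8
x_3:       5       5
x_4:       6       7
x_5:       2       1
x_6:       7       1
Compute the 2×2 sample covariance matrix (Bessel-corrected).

Step 1 — column means:
  mean(X) = (2 + 6 + 5 + 6 + 2 + 7) / 6 = 28/6 = 4.6667
  mean(Y) = (7 + 8 + 5 + 7 + 1 + 1) / 6 = 29/6 = 4.8333

Step 2 — sample covariance S[i,j] = (1/(n-1)) · Σ_k (x_{k,i} - mean_i) · (x_{k,j} - mean_j), with n-1 = 5.
  S[X,X] = ((-2.6667)·(-2.6667) + (1.3333)·(1.3333) + (0.3333)·(0.3333) + (1.3333)·(1.3333) + (-2.6667)·(-2.6667) + (2.3333)·(2.3333)) / 5 = 23.3333/5 = 4.6667
  S[X,Y] = ((-2.6667)·(2.1667) + (1.3333)·(3.1667) + (0.3333)·(0.1667) + (1.3333)·(2.1667) + (-2.6667)·(-3.8333) + (2.3333)·(-3.8333)) / 5 = 2.6667/5 = 0.5333
  S[Y,Y] = ((2.1667)·(2.1667) + (3.1667)·(3.1667) + (0.1667)·(0.1667) + (2.1667)·(2.1667) + (-3.8333)·(-3.8333) + (-3.8333)·(-3.8333)) / 5 = 48.8333/5 = 9.7667

S is symmetric (S[j,i] = S[i,j]). Assembling:

S = [[4.6667, 0.5333],
 [0.5333, 9.7667]]


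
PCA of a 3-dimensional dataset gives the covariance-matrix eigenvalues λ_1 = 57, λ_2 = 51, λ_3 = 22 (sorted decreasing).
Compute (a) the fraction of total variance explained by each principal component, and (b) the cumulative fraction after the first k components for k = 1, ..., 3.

Step 1 — total variance = trace(Sigma) = Σ λ_i = 57 + 51 + 22 = 130.

Step 2 — fraction explained by component i = λ_i / Σ λ:
  PC1: 57/130 = 0.4385
  PC2: 51/130 = 0.3923
  PC3: 22/130 = 0.1692

Step 3 — cumulative fraction after k components = (λ_1 + ... + λ_k) / Σ λ:
  k = 1: 57/130 = 0.4385
  k = 2: (57 + 51)/130 = 108/130 = 0.8308
  k = 3: (57 + 51 + 22)/130 = 130/130 = 1

Summary (fraction, with percent):

explained: PC1 0.4385 (43.85%), PC2 0.3923 (39.23%), PC3 0.1692 (16.92%);  cumulative: 0.4385, 0.8308, 1


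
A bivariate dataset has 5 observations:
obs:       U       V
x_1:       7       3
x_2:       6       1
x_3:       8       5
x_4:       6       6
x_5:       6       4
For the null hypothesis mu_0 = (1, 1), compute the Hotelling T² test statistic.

Step 1 — sample mean vector:
  mean(U) = (7 + 6 + 8 + 6 + 6) / 5 = 33/5 = 6.6
  mean(V) = (3 + 1 + 5 + 6 + 4) / 5 = 19/5 = 3.8
  x̄ = (6.6, 3.8),  deviation x̄ - mu_0 = (6.6, 3.8) - (1, 1) = (5.6, 2.8).

Step 2 — sample covariance matrix, S[i,j] = (1/(n-1)) · Σ_k (x_{k,i} - mean_i) · (x_{k,j} - mean_j), divisor n-1 = 4:
  S[U,U] = ((0.4)·(0.4) + (-0.6)·(-0.6) + (1.4)·(1.4) + (-0.6)·(-0.6) + (-0.6)·(-0.6)) / 4 = 3.2/4 = 0.8
  S[U,V] = ((0.4)·(-0.8) + (-0.6)·(-2.8) + (1.4)·(1.2) + (-0.6)·(2.2) + (-0.6)·(0.2)) / 4 = 1.6/4 = 0.4
  S[V,V] = ((-0.8)·(-0.8) + (-2.8)·(-2.8) + (1.2)·(1.2) + (2.2)·(2.2) + (0.2)·(0.2)) / 4 = 14.8/4 = 3.7
  S = [[0.8, 0.4],
 [0.4, 3.7]].

Step 3 — invert S. det(S) = 0.8·3.7 - (0.4)² = 2.8.
  S^{-1} = (1/det) · [[d, -b], [-b, a]] = [[1.3214, -0.1429],
 [-0.1429, 0.2857]].

Step 4 — quadratic form (x̄ - mu_0)^T · S^{-1} · (x̄ - mu_0):
  S^{-1} · (x̄ - mu_0) = (7, 0),
  (x̄ - mu_0)^T · [...] = (5.6)·(7) + (2.8)·(0) = 39.2.

Step 5 — scale by n: T² = 5 · 39.2 = 196.

T² ≈ 196


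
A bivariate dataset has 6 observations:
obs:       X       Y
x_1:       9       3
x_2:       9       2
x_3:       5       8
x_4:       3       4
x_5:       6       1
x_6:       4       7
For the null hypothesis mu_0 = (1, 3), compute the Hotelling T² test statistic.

Step 1 — sample mean vector:
  mean(X) = (9 + 9 + 5 + 3 + 6 + 4) / 6 = 36/6 = 6
  mean(Y) = (3 + 2 + 8 + 4 + 1 + 7) / 6 = 25/6 = 4.1667
  x̄ = (6, 4.1667),  deviation x̄ - mu_0 = (6, 4.1667) - (1, 3) = (5, 1.1667).

Step 2 — sample covariance matrix, S[i,j] = (1/(n-1)) · Σ_k (x_{k,i} - mean_i) · (x_{k,j} - mean_j), divisor n-1 = 5:
  S[X,X] = ((3)·(3) + (3)·(3) + (-1)·(-1) + (-3)·(-3) + (0)·(0) + (-2)·(-2)) / 5 = 32/5 = 6.4
  S[X,Y] = ((3)·(-1.1667) + (3)·(-2.1667) + (-1)·(3.8333) + (-3)·(-0.1667) + (0)·(-3.1667) + (-2)·(2.8333)) / 5 = -19/5 = -3.8
  S[Y,Y] = ((-1.1667)·(-1.1667) + (-2.1667)·(-2.1667) + (3.8333)·(3.8333) + (-0.1667)·(-0.1667) + (-3.1667)·(-3.1667) + (2.8333)·(2.8333)) / 5 = 38.8333/5 = 7.7667
  S = [[6.4, -3.8],
 [-3.8, 7.7667]].

Step 3 — invert S. det(S) = 6.4·7.7667 - (-3.8)² = 35.2667.
  S^{-1} = (1/det) · [[d, -b], [-b, a]] = [[0.2202, 0.1078],
 [0.1078, 0.1815]].

Step 4 — quadratic form (x̄ - mu_0)^T · S^{-1} · (x̄ - mu_0):
  S^{-1} · (x̄ - mu_0) = (1.2268, 0.7505),
  (x̄ - mu_0)^T · [...] = (5)·(1.2268) + (1.1667)·(0.7505) = 7.0098.

Step 5 — scale by n: T² = 6 · 7.0098 = 42.0586.

T² ≈ 42.0586


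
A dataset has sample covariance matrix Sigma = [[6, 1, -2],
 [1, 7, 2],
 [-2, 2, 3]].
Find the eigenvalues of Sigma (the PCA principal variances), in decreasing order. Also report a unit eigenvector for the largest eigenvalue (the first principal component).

Step 1 — characteristic polynomial p(λ) = det(λI - Sigma) = λ³ - tr·λ² + c_1·λ - det, where tr = trace, c_1 = sum of the principal 2×2 minors, det = det(Sigma):
  tr = 6 + 7 + 3 = 16,
  c_1 = (6·7 - (1)²) + (6·3 - (-2)²) + (7·3 - (2)²) = 41 + 14 + 17 = 72,
  det = 6·(7·3 - (2)²) - (1)·((1)·3 - (2)·(-2)) + (-2)·((1)·(2) - 7·(-2)) = 6·(17) - (1)·(7) + (-2)·(16) = 63.
  So p(λ) = λ³ - 16λ² + 72λ - 63.
Step 2 — look for an integer root (rational root theorem: any rational root is an integer divisor of 63). Testing λ = 7:
  p(7) = 343 - 784 + 504 - 63 = 0  ✓
  Dividing out (λ - 7): p(λ) = (λ - 7)(λ² - 9λ + 9).
Step 3 — remaining eigenvalues from the quadratic λ² - 9λ + 9 = 0:
  Δ = 9² - 4·9 = 81 - 36 = 45,  λ = (9 ± √45)/2 = (9 ± 6.7082)/2 ≈ 7.8541 or 1.1459.
  Sorted: λ_1 = 7.8541,  λ_2 = 7,  λ_3 = 1.1459  (check: sum = 16 = tr ✓).

Step 4 — unit eigenvector for λ_1 ≈ 7.8541: v spans the null space of (Sigma - λ_1 I), whose rows are
  r_1 = (-1.8541, 1, -2),  r_2 = (1, -0.8541, 2),  r_3 = (-2, 2, -4.8541).
  v is orthogonal to every row, so take v ∝ r_1 × r_2 = ((1)·(2) - (-2)·(-0.8541), (-2)·(1) - (-1.8541)·(2), (-1.8541)·(-0.8541) - (1)·(1)) ≈ (0.2918, 1.7082, 0.5836).
  Let u = (0.2918, 1.7082, 0.5836).
  ||u|| = √((0.2918)² + (1.7082)² + (0.5836)²) = √(3.3437) ≈ 1.8286,  v_1 = u/||u|| ≈ (0.1596, 0.9342, 0.3192) (||v_1|| = 1).

λ_1 = 7.8541,  λ_2 = 7,  λ_3 = 1.1459;  v_1 ≈ (0.1596, 0.9342, 0.3192)


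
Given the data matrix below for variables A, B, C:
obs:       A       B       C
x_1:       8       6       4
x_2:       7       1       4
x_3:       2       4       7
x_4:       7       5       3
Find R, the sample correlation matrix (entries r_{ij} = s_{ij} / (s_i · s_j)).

Step 1 — column means:
  mean(A) = (8 + 7 + 2 + 7) / 4 = 24/4 = 6
  mean(B) = (6 + 1 + 4 + 5) / 4 = 16/4 = 4
  mean(C) = (4 + 4 + 7 + 3) / 4 = 18/4 = 4.5

Step 2 — sample variances and covariances s[i,j] = (1/(n-1)) · Σ_k (x_{k,i} - mean_i) · (x_{k,j} - mean_j), with n-1 = 3:
  s[A,A] = ((2)·(2) + (1)·(1) + (-4)·(-4) + (1)·(1)) / 3 = 22/3 = 7.3333
  s[A,B] = ((2)·(2) + (1)·(-3) + (-4)·(0) + (1)·(1)) / 3 = 2/3 = 0.6667
  s[A,C] = ((2)·(-0.5) + (1)·(-0.5) + (-4)·(2.5) + (1)·(-1.5)) / 3 = -13/3 = -4.3333
  s[B,B] = ((2)·(2) + (-3)·(-3) + (0)·(0) + (1)·(1)) / 3 = 14/3 = 4.6667
  s[B,C] = ((2)·(-0.5) + (-3)·(-0.5) + (0)·(2.5) + (1)·(-1.5)) / 3 = -1/3 = -0.3333
  s[C,C] = ((-0.5)·(-0.5) + (-0.5)·(-0.5) + (2.5)·(2.5) + (-1.5)·(-1.5)) / 3 = 9/3 = 3
  Sample standard deviations s_i = √(s[i,i]):
  s(A) = √(7.3333) = 2.708
  s(B) = √(4.6667) = 2.1602
  s(C) = √(3) = 1.7321

Step 3 — r_{ij} = s_{ij} / (s_i · s_j):
  r[A,A] = 1 (diagonal).
  r[A,B] = 0.6667 / (2.708 · 2.1602) = 0.6667 / 5.85 = 0.114
  r[A,C] = -4.3333 / (2.708 · 1.7321) = -4.3333 / 4.6904 = -0.9239
  r[B,B] = 1 (diagonal).
  r[B,C] = -0.3333 / (2.1602 · 1.7321) = -0.3333 / 3.7417 = -0.0891
  r[C,C] = 1 (diagonal).

R is symmetric with unit diagonal. Assembling:

R = [[1, 0.114, -0.9239],
 [0.114, 1, -0.0891],
 [-0.9239, -0.0891, 1]]


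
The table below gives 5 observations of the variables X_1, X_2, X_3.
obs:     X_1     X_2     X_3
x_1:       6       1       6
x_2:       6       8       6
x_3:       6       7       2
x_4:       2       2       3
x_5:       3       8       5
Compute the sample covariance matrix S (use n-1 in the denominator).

Step 1 — column means:
  mean(X_1) = (6 + 6 + 6 + 2 + 3) / 5 = 23/5 = 4.6
  mean(X_2) = (1 + 8 + 7 + 2 + 8) / 5 = 26/5 = 5.2
  mean(X_3) = (6 + 6 + 2 + 3 + 5) / 5 = 22/5 = 4.4

Step 2 — sample covariance S[i,j] = (1/(n-1)) · Σ_k (x_{k,i} - mean_i) · (x_{k,j} - mean_j), with n-1 = 4.
  S[X_1,X_1] = ((1.4)·(1.4) + (1.4)·(1.4) + (1.4)·(1.4) + (-2.6)·(-2.6) + (-1.6)·(-1.6)) / 4 = 15.2/4 = 3.8
  S[X_1,X_2] = ((1.4)·(-4.2) + (1.4)·(2.8) + (1.4)·(1.8) + (-2.6)·(-3.2) + (-1.6)·(2.8)) / 4 = 4.4/4 = 1.1
  S[X_1,X_3] = ((1.4)·(1.6) + (1.4)·(1.6) + (1.4)·(-2.4) + (-2.6)·(-1.4) + (-1.6)·(0.6)) / 4 = 3.8/4 = 0.95
  S[X_2,X_2] = ((-4.2)·(-4.2) + (2.8)·(2.8) + (1.8)·(1.8) + (-3.2)·(-3.2) + (2.8)·(2.8)) / 4 = 46.8/4 = 11.7
  S[X_2,X_3] = ((-4.2)·(1.6) + (2.8)·(1.6) + (1.8)·(-2.4) + (-3.2)·(-1.4) + (2.8)·(0.6)) / 4 = -0.4/4 = -0.1
  S[X_3,X_3] = ((1.6)·(1.6) + (1.6)·(1.6) + (-2.4)·(-2.4) + (-1.4)·(-1.4) + (0.6)·(0.6)) / 4 = 13.2/4 = 3.3

S is symmetric (S[j,i] = S[i,j]). Assembling:

S = [[3.8, 1.1, 0.95],
 [1.1, 11.7, -0.1],
 [0.95, -0.1, 3.3]]


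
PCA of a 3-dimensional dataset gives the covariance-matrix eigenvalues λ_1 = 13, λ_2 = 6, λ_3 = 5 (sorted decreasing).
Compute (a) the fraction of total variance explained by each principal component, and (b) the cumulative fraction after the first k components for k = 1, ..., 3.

Step 1 — total variance = trace(Sigma) = Σ λ_i = 13 + 6 + 5 = 24.

Step 2 — fraction explained by component i = λ_i / Σ λ:
  PC1: 13/24 = 0.5417
  PC2: 6/24 = 0.25
  PC3: 5/24 = 0.2083

Step 3 — cumulative fraction after k components = (λ_1 + ... + λ_k) / Σ λ:
  k = 1: 13/24 = 0.5417
  k = 2: (13 + 6)/24 = 19/24 = 0.7917
  k = 3: (13 + 6 + 5)/24 = 24/24 = 1

Summary (fraction, with percent):

explained: PC1 0.5417 (54.17%), PC2 0.25 (25%), PC3 0.2083 (20.83%);  cumulative: 0.5417, 0.7917, 1


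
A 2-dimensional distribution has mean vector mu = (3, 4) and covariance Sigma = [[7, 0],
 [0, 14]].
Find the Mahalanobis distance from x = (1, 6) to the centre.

Step 1 — centre the observation: (x - mu) = (-2, 2).

Step 2 — invert Sigma. det(Sigma) = 7·14 - (0)² = 98.
  Sigma^{-1} = (1/det) · [[d, -b], [-b, a]] = [[0.1429, 0],
 [0, 0.0714]].

Step 3 — form the quadratic (x - mu)^T · Sigma^{-1} · (x - mu):
  Sigma^{-1} · (x - mu) = (-0.2857, 0.1429).
  (x - mu)^T · [Sigma^{-1} · (x - mu)] = (-2)·(-0.2857) + (2)·(0.1429) = 0.8571.

Step 4 — take square root: d = √(0.8571) ≈ 0.9258.

d(x, mu) = √(0.8571) ≈ 0.9258


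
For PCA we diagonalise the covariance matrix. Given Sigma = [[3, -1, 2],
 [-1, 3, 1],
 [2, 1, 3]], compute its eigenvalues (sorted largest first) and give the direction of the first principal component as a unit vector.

Step 1 — characteristic polynomial p(λ) = det(λI - Sigma) = λ³ - tr·λ² + c_1·λ - det, where tr = trace, c_1 = sum of the principal 2×2 minors, det = det(Sigma):
  tr = 3 + 3 + 3 = 9,
  c_1 = (3·3 - (-1)²) + (3·3 - (2)²) + (3·3 - (1)²) = 8 + 5 + 8 = 21,
  det = 3·(3·3 - (1)²) - (-1)·((-1)·3 - (1)·(2)) + (2)·((-1)·(1) - 3·(2)) = 3·(8) - (-1)·(-5) + (2)·(-7) = 5.
  So p(λ) = λ³ - 9λ² + 21λ - 5.
Step 2 — look for an integer root (rational root theorem: any rational root is an integer divisor of 5). Testing λ = 5:
  p(5) = 125 - 225 + 105 - 5 = 0  ✓
  Dividing out (λ - 5): p(λ) = (λ - 5)(λ² - 4λ + 1).
Step 3 — remaining eigenvalues from the quadratic λ² - 4λ + 1 = 0:
  Δ = 4² - 4·1 = 16 - 4 = 12,  λ = (4 ± √12)/2 = (4 ± 3.4641)/2 ≈ 3.7321 or 0.2679.
  Sorted: λ_1 = 5,  λ_2 = 3.7321,  λ_3 = 0.2679  (check: sum = 9 = tr ✓).

Step 4 — unit eigenvector for λ_1 = 5: v spans the null space of (Sigma - λ_1 I), whose rows are
  r_1 = (-2, -1, 2),  r_2 = (-1, -2, 1),  r_3 = (2, 1, -2).
  v is orthogonal to every row, so take v ∝ r_1 × r_2 = ((-1)·(1) - (2)·(-2), (2)·(-1) - (-2)·(1), (-2)·(-2) - (-1)·(-1)) = (3, 0, 3).
  Rescale (divide by 3): u = (1, 0, 1).
  ||u|| = √((1)² + (0)² + (1)²) = √(2) ≈ 1.4142,  v_1 = u/||u|| ≈ (0.7071, 0, 0.7071) (||v_1|| = 1).

λ_1 = 5,  λ_2 = 3.7321,  λ_3 = 0.2679;  v_1 ≈ (0.7071, 0, 0.7071)


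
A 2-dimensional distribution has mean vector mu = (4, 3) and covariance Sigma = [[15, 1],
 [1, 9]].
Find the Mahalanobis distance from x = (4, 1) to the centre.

Step 1 — centre the observation: (x - mu) = (0, -2).

Step 2 — invert Sigma. det(Sigma) = 15·9 - (1)² = 134.
  Sigma^{-1} = (1/det) · [[d, -b], [-b, a]] = [[0.0672, -0.0075],
 [-0.0075, 0.1119]].

Step 3 — form the quadratic (x - mu)^T · Sigma^{-1} · (x - mu):
  Sigma^{-1} · (x - mu) = (0.0149, -0.2239).
  (x - mu)^T · [Sigma^{-1} · (x - mu)] = (0)·(0.0149) + (-2)·(-0.2239) = 0.4478.

Step 4 — take square root: d = √(0.4478) ≈ 0.6691.

d(x, mu) = √(0.4478) ≈ 0.6691


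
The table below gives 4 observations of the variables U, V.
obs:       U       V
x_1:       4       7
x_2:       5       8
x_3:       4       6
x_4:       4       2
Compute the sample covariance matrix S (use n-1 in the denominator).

Step 1 — column means:
  mean(U) = (4 + 5 + 4 + 4) / 4 = 17/4 = 4.25
  mean(V) = (7 + 8 + 6 + 2) / 4 = 23/4 = 5.75

Step 2 — sample covariance S[i,j] = (1/(n-1)) · Σ_k (x_{k,i} - mean_i) · (x_{k,j} - mean_j), with n-1 = 3.
  S[U,U] = ((-0.25)·(-0.25) + (0.75)·(0.75) + (-0.25)·(-0.25) + (-0.25)·(-0.25)) / 3 = 0.75/3 = 0.25
  S[U,V] = ((-0.25)·(1.25) + (0.75)·(2.25) + (-0.25)·(0.25) + (-0.25)·(-3.75)) / 3 = 2.25/3 = 0.75
  S[V,V] = ((1.25)·(1.25) + (2.25)·(2.25) + (0.25)·(0.25) + (-3.75)·(-3.75)) / 3 = 20.75/3 = 6.9167

S is symmetric (S[j,i] = S[i,j]). Assembling:

S = [[0.25, 0.75],
 [0.75, 6.9167]]


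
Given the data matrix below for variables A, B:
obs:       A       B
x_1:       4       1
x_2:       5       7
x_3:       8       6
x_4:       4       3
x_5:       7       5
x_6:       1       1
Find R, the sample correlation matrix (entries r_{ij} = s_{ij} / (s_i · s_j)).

Step 1 — column means:
  mean(A) = (4 + 5 + 8 + 4 + 7 + 1) / 6 = 29/6 = 4.8333
  mean(B) = (1 + 7 + 6 + 3 + 5 + 1) / 6 = 23/6 = 3.8333

Step 2 — sample variances and covariances s[i,j] = (1/(n-1)) · Σ_k (x_{k,i} - mean_i) · (x_{k,j} - mean_j), with n-1 = 5:
  s[A,A] = ((-0.8333)·(-0.8333) + (0.1667)·(0.1667) + (3.1667)·(3.1667) + (-0.8333)·(-0.8333) + (2.1667)·(2.1667) + (-3.8333)·(-3.8333)) / 5 = 30.8333/5 = 6.1667
  s[A,B] = ((-0.8333)·(-2.8333) + (0.1667)·(3.1667) + (3.1667)·(2.1667) + (-0.8333)·(-0.8333) + (2.1667)·(1.1667) + (-3.8333)·(-2.8333)) / 5 = 23.8333/5 = 4.7667
  s[B,B] = ((-2.8333)·(-2.8333) + (3.1667)·(3.1667) + (2.1667)·(2.1667) + (-0.8333)·(-0.8333) + (1.1667)·(1.1667) + (-2.8333)·(-2.8333)) / 5 = 32.8333/5 = 6.5667
  Sample standard deviations s_i = √(s[i,i]):
  s(A) = √(6.1667) = 2.4833
  s(B) = √(6.5667) = 2.5626

Step 3 — r_{ij} = s_{ij} / (s_i · s_j):
  r[A,A] = 1 (diagonal).
  r[A,B] = 4.7667 / (2.4833 · 2.5626) = 4.7667 / 6.3635 = 0.7491
  r[B,B] = 1 (diagonal).

R is symmetric with unit diagonal. Assembling:

R = [[1, 0.7491],
 [0.7491, 1]]


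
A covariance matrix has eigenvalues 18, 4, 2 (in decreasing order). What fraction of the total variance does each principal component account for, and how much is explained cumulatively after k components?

Step 1 — total variance = trace(Sigma) = Σ λ_i = 18 + 4 + 2 = 24.

Step 2 — fraction explained by component i = λ_i / Σ λ:
  PC1: 18/24 = 0.75
  PC2: 4/24 = 0.1667
  PC3: 2/24 = 0.0833

Step 3 — cumulative fraction after k components = (λ_1 + ... + λ_k) / Σ λ:
  k = 1: 18/24 = 0.75
  k = 2: (18 + 4)/24 = 22/24 = 0.9167
  k = 3: (18 + 4 + 2)/24 = 24/24 = 1

Summary (fraction, with percent):

explained: PC1 0.75 (75%), PC2 0.1667 (16.67%), PC3 0.0833 (8.33%);  cumulative: 0.75, 0.9167, 1


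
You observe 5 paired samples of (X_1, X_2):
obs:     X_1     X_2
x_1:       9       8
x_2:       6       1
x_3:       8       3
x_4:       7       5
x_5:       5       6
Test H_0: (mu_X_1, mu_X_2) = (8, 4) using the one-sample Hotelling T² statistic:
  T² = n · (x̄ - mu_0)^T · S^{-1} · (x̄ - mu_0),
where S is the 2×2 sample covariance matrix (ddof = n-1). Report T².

Step 1 — sample mean vector:
  mean(X_1) = (9 + 6 + 8 + 7 + 5) / 5 = 35/5 = 7
  mean(X_2) = (8 + 1 + 3 + 5 + 6) / 5 = 23/5 = 4.6
  x̄ = (7, 4.6),  deviation x̄ - mu_0 = (7, 4.6) - (8, 4) = (-1, 0.6).

Step 2 — sample covariance matrix, S[i,j] = (1/(n-1)) · Σ_k (x_{k,i} - mean_i) · (x_{k,j} - mean_j), divisor n-1 = 4:
  S[X_1,X_1] = ((2)·(2) + (-1)·(-1) + (1)·(1) + (0)·(0) + (-2)·(-2)) / 4 = 10/4 = 2.5
  S[X_1,X_2] = ((2)·(3.4) + (-1)·(-3.6) + (1)·(-1.6) + (0)·(0.4) + (-2)·(1.4)) / 4 = 6/4 = 1.5
  S[X_2,X_2] = ((3.4)·(3.4) + (-3.6)·(-3.6) + (-1.6)·(-1.6) + (0.4)·(0.4) + (1.4)·(1.4)) / 4 = 29.2/4 = 7.3
  S = [[2.5, 1.5],
 [1.5, 7.3]].

Step 3 — invert S. det(S) = 2.5·7.3 - (1.5)² = 16.
  S^{-1} = (1/det) · [[d, -b], [-b, a]] = [[0.4562, -0.0938],
 [-0.0938, 0.1562]].

Step 4 — quadratic form (x̄ - mu_0)^T · S^{-1} · (x̄ - mu_0):
  S^{-1} · (x̄ - mu_0) = (-0.5125, 0.1875),
  (x̄ - mu_0)^T · [...] = (-1)·(-0.5125) + (0.6)·(0.1875) = 0.625.

Step 5 — scale by n: T² = 5 · 0.625 = 3.125.

T² ≈ 3.125


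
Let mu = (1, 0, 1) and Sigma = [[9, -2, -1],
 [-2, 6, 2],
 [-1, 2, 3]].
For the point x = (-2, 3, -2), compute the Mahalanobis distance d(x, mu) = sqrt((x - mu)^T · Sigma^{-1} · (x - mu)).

Step 1 — centre the observation: (x - mu) = (-3, 3, -3).

Step 2 — invert Sigma (cofactor / det for 3×3, or solve directly):
  Sigma^{-1} = [[0.1207, 0.0345, 0.0172],
 [0.0345, 0.2241, -0.1379],
 [0.0172, -0.1379, 0.431]].

Step 3 — form the quadratic (x - mu)^T · Sigma^{-1} · (x - mu):
  Sigma^{-1} · (x - mu) = (-0.3103, 0.9828, -1.7586).
  (x - mu)^T · [Sigma^{-1} · (x - mu)] = (-3)·(-0.3103) + (3)·(0.9828) + (-3)·(-1.7586) = 9.1552.

Step 4 — take square root: d = √(9.1552) ≈ 3.0258.

d(x, mu) = √(9.1552) ≈ 3.0258


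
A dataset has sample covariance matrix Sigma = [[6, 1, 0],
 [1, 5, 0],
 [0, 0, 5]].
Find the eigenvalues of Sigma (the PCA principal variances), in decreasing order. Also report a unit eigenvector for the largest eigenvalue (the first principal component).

Step 1 — characteristic polynomial p(λ) = det(λI - Sigma) = λ³ - tr·λ² + c_1·λ - det, where tr = trace, c_1 = sum of the principal 2×2 minors, det = det(Sigma):
  tr = 6 + 5 + 5 = 16,
  c_1 = (6·5 - (1)²) + (6·5 - (0)²) + (5·5 - (0)²) = 29 + 30 + 25 = 84,
  det = 6·(5·5 - (0)²) - (1)·((1)·5 - (0)·(0)) + (0)·((1)·(0) - 5·(0)) = 6·(25) - (1)·(5) + (0)·(0) = 145.
  So p(λ) = λ³ - 16λ² + 84λ - 145.
Step 2 — look for an integer root (rational root theorem: any rational root is an integer divisor of 145). Testing λ = 5:
  p(5) = 125 - 400 + 420 - 145 = 0  ✓
  Dividing out (λ - 5): p(λ) = (λ - 5)(λ² - 11λ + 29).
Step 3 — remaining eigenvalues from the quadratic λ² - 11λ + 29 = 0:
  Δ = 11² - 4·29 = 121 - 116 = 5,  λ = (11 ± √5)/2 = (11 ± 2.2361)/2 ≈ 6.618 or 4.382.
  Sorted: λ_1 = 6.618,  λ_2 = 5,  λ_3 = 4.382  (check: sum = 16 = tr ✓).

Step 4 — unit eigenvector for λ_1 ≈ 6.618: v spans the null space of (Sigma - λ_1 I), whose rows are
  r_1 = (-0.618, 1, 0),  r_2 = (1, -1.618, 0),  r_3 = (0, 0, -1.618).
  v is orthogonal to every row, so take v ∝ r_1 × r_3 = ((1)·(-1.618) - (0)·(0), (0)·(0) - (-0.618)·(-1.618), (-0.618)·(0) - (1)·(0)) ≈ (-1.618, -1, 0).
  Rescale (multiply by -1 so the first nonzero entry is positive): u = (1.618, 1, 0).
  ||u|| = √((1.618)² + (1)² + (0)²) = √(3.618) ≈ 1.9021,  v_1 = u/||u|| ≈ (0.8507, 0.5257, 0) (||v_1|| = 1).

λ_1 = 6.618,  λ_2 = 5,  λ_3 = 4.382;  v_1 ≈ (0.8507, 0.5257, 0)


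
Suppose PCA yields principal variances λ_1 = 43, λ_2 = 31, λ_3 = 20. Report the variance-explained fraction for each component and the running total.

Step 1 — total variance = trace(Sigma) = Σ λ_i = 43 + 31 + 20 = 94.

Step 2 — fraction explained by component i = λ_i / Σ λ:
  PC1: 43/94 = 0.4574
  PC2: 31/94 = 0.3298
  PC3: 20/94 = 0.2128

Step 3 — cumulative fraction after k components = (λ_1 + ... + λ_k) / Σ λ:
  k = 1: 43/94 = 0.4574
  k = 2: (43 + 31)/94 = 74/94 = 0.7872
  k = 3: (43 + 31 + 20)/94 = 94/94 = 1

Summary (fraction, with percent):

explained: PC1 0.4574 (45.74%), PC2 0.3298 (32.98%), PC3 0.2128 (21.28%);  cumulative: 0.4574, 0.7872, 1


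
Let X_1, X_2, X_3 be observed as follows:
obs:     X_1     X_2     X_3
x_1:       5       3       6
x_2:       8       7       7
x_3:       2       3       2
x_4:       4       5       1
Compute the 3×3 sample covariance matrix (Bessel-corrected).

Step 1 — column means:
  mean(X_1) = (5 + 8 + 2 + 4) / 4 = 19/4 = 4.75
  mean(X_2) = (3 + 7 + 3 + 5) / 4 = 18/4 = 4.5
  mean(X_3) = (6 + 7 + 2 + 1) / 4 = 16/4 = 4

Step 2 — sample covariance S[i,j] = (1/(n-1)) · Σ_k (x_{k,i} - mean_i) · (x_{k,j} - mean_j), with n-1 = 3.
  S[X_1,X_1] = ((0.25)·(0.25) + (3.25)·(3.25) + (-2.75)·(-2.75) + (-0.75)·(-0.75)) / 3 = 18.75/3 = 6.25
  S[X_1,X_2] = ((0.25)·(-1.5) + (3.25)·(2.5) + (-2.75)·(-1.5) + (-0.75)·(0.5)) / 3 = 11.5/3 = 3.8333
  S[X_1,X_3] = ((0.25)·(2) + (3.25)·(3) + (-2.75)·(-2) + (-0.75)·(-3)) / 3 = 18/3 = 6
  S[X_2,X_2] = ((-1.5)·(-1.5) + (2.5)·(2.5) + (-1.5)·(-1.5) + (0.5)·(0.5)) / 3 = 11/3 = 3.6667
  S[X_2,X_3] = ((-1.5)·(2) + (2.5)·(3) + (-1.5)·(-2) + (0.5)·(-3)) / 3 = 6/3 = 2
  S[X_3,X_3] = ((2)·(2) + (3)·(3) + (-2)·(-2) + (-3)·(-3)) / 3 = 26/3 = 8.6667

S is symmetric (S[j,i] = S[i,j]). Assembling:

S = [[6.25, 3.8333, 6],
 [3.8333, 3.6667, 2],
 [6, 2, 8.6667]]


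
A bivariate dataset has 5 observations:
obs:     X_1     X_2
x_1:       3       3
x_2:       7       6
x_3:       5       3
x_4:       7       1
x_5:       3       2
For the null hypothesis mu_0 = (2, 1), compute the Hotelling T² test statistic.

Step 1 — sample mean vector:
  mean(X_1) = (3 + 7 + 5 + 7 + 3) / 5 = 25/5 = 5
  mean(X_2) = (3 + 6 + 3 + 1 + 2) / 5 = 15/5 = 3
  x̄ = (5, 3),  deviation x̄ - mu_0 = (5, 3) - (2, 1) = (3, 2).

Step 2 — sample covariance matrix, S[i,j] = (1/(n-1)) · Σ_k (x_{k,i} - mean_i) · (x_{k,j} - mean_j), divisor n-1 = 4:
  S[X_1,X_1] = ((-2)·(-2) + (2)·(2) + (0)·(0) + (2)·(2) + (-2)·(-2)) / 4 = 16/4 = 4
  S[X_1,X_2] = ((-2)·(0) + (2)·(3) + (0)·(0) + (2)·(-2) + (-2)·(-1)) / 4 = 4/4 = 1
  S[X_2,X_2] = ((0)·(0) + (3)·(3) + (0)·(0) + (-2)·(-2) + (-1)·(-1)) / 4 = 14/4 = 3.5
  S = [[4, 1],
 [1, 3.5]].

Step 3 — invert S. det(S) = 4·3.5 - (1)² = 13.
  S^{-1} = (1/det) · [[d, -b], [-b, a]] = [[0.2692, -0.0769],
 [-0.0769, 0.3077]].

Step 4 — quadratic form (x̄ - mu_0)^T · S^{-1} · (x̄ - mu_0):
  S^{-1} · (x̄ - mu_0) = (0.6538, 0.3846),
  (x̄ - mu_0)^T · [...] = (3)·(0.6538) + (2)·(0.3846) = 2.7308.

Step 5 — scale by n: T² = 5 · 2.7308 = 13.6538.

T² ≈ 13.6538


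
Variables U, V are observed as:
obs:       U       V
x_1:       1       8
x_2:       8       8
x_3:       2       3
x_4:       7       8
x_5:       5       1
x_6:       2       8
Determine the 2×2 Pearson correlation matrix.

Step 1 — column means:
  mean(U) = (1 + 8 + 2 + 7 + 5 + 2) / 6 = 25/6 = 4.1667
  mean(V) = (8 + 8 + 3 + 8 + 1 + 8) / 6 = 36/6 = 6

Step 2 — sample variances and covariances s[i,j] = (1/(n-1)) · Σ_k (x_{k,i} - mean_i) · (x_{k,j} - mean_j), with n-1 = 5:
  s[U,U] = ((-3.1667)·(-3.1667) + (3.8333)·(3.8333) + (-2.1667)·(-2.1667) + (2.8333)·(2.8333) + (0.8333)·(0.8333) + (-2.1667)·(-2.1667)) / 5 = 42.8333/5 = 8.5667
  s[U,V] = ((-3.1667)·(2) + (3.8333)·(2) + (-2.1667)·(-3) + (2.8333)·(2) + (0.8333)·(-5) + (-2.1667)·(2)) / 5 = 5/5 = 1
  s[V,V] = ((2)·(2) + (2)·(2) + (-3)·(-3) + (2)·(2) + (-5)·(-5) + (2)·(2)) / 5 = 50/5 = 10
  Sample standard deviations s_i = √(s[i,i]):
  s(U) = √(8.5667) = 2.9269
  s(V) = √(10) = 3.1623

Step 3 — r_{ij} = s_{ij} / (s_i · s_j):
  r[U,U] = 1 (diagonal).
  r[U,V] = 1 / (2.9269 · 3.1623) = 1 / 9.2556 = 0.108
  r[V,V] = 1 (diagonal).

R is symmetric with unit diagonal. Assembling:

R = [[1, 0.108],
 [0.108, 1]]


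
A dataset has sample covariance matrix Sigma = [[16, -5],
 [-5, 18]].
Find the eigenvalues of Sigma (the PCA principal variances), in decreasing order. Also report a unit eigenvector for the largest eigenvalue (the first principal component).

Step 1 — characteristic polynomial of 2×2 Sigma:
  det(Sigma - λI) = λ² - trace · λ + det = 0.
  trace = 16 + 18 = 34, det = 16·18 - (-5)² = 263.
Step 2 — discriminant:
  Δ = trace² - 4·det = 1156 - 1052 = 104.
Step 3 — eigenvalues:
  λ = (trace ± √Δ)/2 = (34 ± 10.198)/2,
  λ_1 = 22.099,  λ_2 = 11.901.

Step 4 — unit eigenvector for λ_1: solve (Sigma - λ_1 I)v = 0. First row:
  (16 - 22.099)·v_x + (-5)·v_y = 0, i.e. (-6.099)·v_x + (-5)·v_y = 0,
  so v ∝ (b, λ_1 - a) = (-5, 6.099); multiply by -1 so the first entry is positive: u = (5, -6.099).
  ||u|| = √((5)² + (-6.099)²) = √(62.198) ≈ 7.8866,
  v_1 = u/||u|| ≈ (0.634, -0.7733) (||v_1|| = 1).

λ_1 = 22.099,  λ_2 = 11.901;  v_1 ≈ (0.634, -0.7733)


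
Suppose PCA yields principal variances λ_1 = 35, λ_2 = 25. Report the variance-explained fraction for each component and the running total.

Step 1 — total variance = trace(Sigma) = Σ λ_i = 35 + 25 = 60.

Step 2 — fraction explained by component i = λ_i / Σ λ:
  PC1: 35/60 = 0.5833
  PC2: 25/60 = 0.4167

Step 3 — cumulative fraction after k components = (λ_1 + ... + λ_k) / Σ λ:
  k = 1: 35/60 = 0.5833
  k = 2: (35 + 25)/60 = 60/60 = 1

Summary (fraction, with percent):

explained: PC1 0.5833 (58.33%), PC2 0.4167 (41.67%);  cumulative: 0.5833, 1


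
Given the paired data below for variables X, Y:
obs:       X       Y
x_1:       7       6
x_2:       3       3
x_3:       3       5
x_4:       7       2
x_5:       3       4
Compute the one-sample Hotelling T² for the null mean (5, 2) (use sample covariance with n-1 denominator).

Step 1 — sample mean vector:
  mean(X) = (7 + 3 + 3 + 7 + 3) / 5 = 23/5 = 4.6
  mean(Y) = (6 + 3 + 5 + 2 + 4) / 5 = 20/5 = 4
  x̄ = (4.6, 4),  deviation x̄ - mu_0 = (4.6, 4) - (5, 2) = (-0.4, 2).

Step 2 — sample covariance matrix, S[i,j] = (1/(n-1)) · Σ_k (x_{k,i} - mean_i) · (x_{k,j} - mean_j), divisor n-1 = 4:
  S[X,X] = ((2.4)·(2.4) + (-1.6)·(-1.6) + (-1.6)·(-1.6) + (2.4)·(2.4) + (-1.6)·(-1.6)) / 4 = 19.2/4 = 4.8
  S[X,Y] = ((2.4)·(2) + (-1.6)·(-1) + (-1.6)·(1) + (2.4)·(-2) + (-1.6)·(0)) / 4 = 0/4 = 0
  S[Y,Y] = ((2)·(2) + (-1)·(-1) + (1)·(1) + (-2)·(-2) + (0)·(0)) / 4 = 10/4 = 2.5
  S = [[4.8, 0],
 [0, 2.5]].

Step 3 — invert S. det(S) = 4.8·2.5 - (0)² = 12.
  S^{-1} = (1/det) · [[d, -b], [-b, a]] = [[0.2083, 0],
 [0, 0.4]].

Step 4 — quadratic form (x̄ - mu_0)^T · S^{-1} · (x̄ - mu_0):
  S^{-1} · (x̄ - mu_0) = (-0.0833, 0.8),
  (x̄ - mu_0)^T · [...] = (-0.4)·(-0.0833) + (2)·(0.8) = 1.6333.

Step 5 — scale by n: T² = 5 · 1.6333 = 8.1667.

T² ≈ 8.1667


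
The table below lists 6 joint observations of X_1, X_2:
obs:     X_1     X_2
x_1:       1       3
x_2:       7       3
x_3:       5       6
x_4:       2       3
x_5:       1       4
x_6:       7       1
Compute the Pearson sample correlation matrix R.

Step 1 — column means:
  mean(X_1) = (1 + 7 + 5 + 2 + 1 + 7) / 6 = 23/6 = 3.8333
  mean(X_2) = (3 + 3 + 6 + 3 + 4 + 1) / 6 = 20/6 = 3.3333

Step 2 — sample variances and covariances s[i,j] = (1/(n-1)) · Σ_k (x_{k,i} - mean_i) · (x_{k,j} - mean_j), with n-1 = 5:
  s[X_1,X_1] = ((-2.8333)·(-2.8333) + (3.1667)·(3.1667) + (1.1667)·(1.1667) + (-1.8333)·(-1.8333) + (-2.8333)·(-2.8333) + (3.1667)·(3.1667)) / 5 = 40.8333/5 = 8.1667
  s[X_1,X_2] = ((-2.8333)·(-0.3333) + (3.1667)·(-0.3333) + (1.1667)·(2.6667) + (-1.8333)·(-0.3333) + (-2.8333)·(0.6667) + (3.1667)·(-2.3333)) / 5 = -5.6667/5 = -1.1333
  s[X_2,X_2] = ((-0.3333)·(-0.3333) + (-0.3333)·(-0.3333) + (2.6667)·(2.6667) + (-0.3333)·(-0.3333) + (0.6667)·(0.6667) + (-2.3333)·(-2.3333)) / 5 = 13.3333/5 = 2.6667
  Sample standard deviations s_i = √(s[i,i]):
  s(X_1) = √(8.1667) = 2.8577
  s(X_2) = √(2.6667) = 1.633

Step 3 — r_{ij} = s_{ij} / (s_i · s_j):
  r[X_1,X_1] = 1 (diagonal).
  r[X_1,X_2] = -1.1333 / (2.8577 · 1.633) = -1.1333 / 4.6667 = -0.2429
  r[X_2,X_2] = 1 (diagonal).

R is symmetric with unit diagonal. Assembling:

R = [[1, -0.2429],
 [-0.2429, 1]]


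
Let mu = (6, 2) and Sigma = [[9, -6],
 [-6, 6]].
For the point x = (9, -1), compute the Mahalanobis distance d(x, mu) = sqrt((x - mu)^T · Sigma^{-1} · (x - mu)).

Step 1 — centre the observation: (x - mu) = (3, -3).

Step 2 — invert Sigma. det(Sigma) = 9·6 - (-6)² = 18.
  Sigma^{-1} = (1/det) · [[d, -b], [-b, a]] = [[0.3333, 0.3333],
 [0.3333, 0.5]].

Step 3 — form the quadratic (x - mu)^T · Sigma^{-1} · (x - mu):
  Sigma^{-1} · (x - mu) = (0, -0.5).
  (x - mu)^T · [Sigma^{-1} · (x - mu)] = (3)·(0) + (-3)·(-0.5) = 1.5.

Step 4 — take square root: d = √(1.5) ≈ 1.2247.

d(x, mu) = √(1.5) ≈ 1.2247


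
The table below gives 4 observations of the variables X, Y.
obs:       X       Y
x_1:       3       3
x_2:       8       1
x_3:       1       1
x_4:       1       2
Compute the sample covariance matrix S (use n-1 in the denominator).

Step 1 — column means:
  mean(X) = (3 + 8 + 1 + 1) / 4 = 13/4 = 3.25
  mean(Y) = (3 + 1 + 1 + 2) / 4 = 7/4 = 1.75

Step 2 — sample covariance S[i,j] = (1/(n-1)) · Σ_k (x_{k,i} - mean_i) · (x_{k,j} - mean_j), with n-1 = 3.
  S[X,X] = ((-0.25)·(-0.25) + (4.75)·(4.75) + (-2.25)·(-2.25) + (-2.25)·(-2.25)) / 3 = 32.75/3 = 10.9167
  S[X,Y] = ((-0.25)·(1.25) + (4.75)·(-0.75) + (-2.25)·(-0.75) + (-2.25)·(0.25)) / 3 = -2.75/3 = -0.9167
  S[Y,Y] = ((1.25)·(1.25) + (-0.75)·(-0.75) + (-0.75)·(-0.75) + (0.25)·(0.25)) / 3 = 2.75/3 = 0.9167

S is symmetric (S[j,i] = S[i,j]). Assembling:

S = [[10.9167, -0.9167],
 [-0.9167, 0.9167]]


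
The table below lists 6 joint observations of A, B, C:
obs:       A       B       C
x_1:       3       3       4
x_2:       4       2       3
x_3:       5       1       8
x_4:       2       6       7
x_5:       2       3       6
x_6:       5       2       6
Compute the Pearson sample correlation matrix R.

Step 1 — column means:
  mean(A) = (3 + 4 + 5 + 2 + 2 + 5) / 6 = 21/6 = 3.5
  mean(B) = (3 + 2 + 1 + 6 + 3 + 2) / 6 = 17/6 = 2.8333
  mean(C) = (4 + 3 + 8 + 7 + 6 + 6) / 6 = 34/6 = 5.6667

Step 2 — sample variances and covariances s[i,j] = (1/(n-1)) · Σ_k (x_{k,i} - mean_i) · (x_{k,j} - mean_j), with n-1 = 5:
  s[A,A] = ((-0.5)·(-0.5) + (0.5)·(0.5) + (1.5)·(1.5) + (-1.5)·(-1.5) + (-1.5)·(-1.5) + (1.5)·(1.5)) / 5 = 9.5/5 = 1.9
  s[A,B] = ((-0.5)·(0.1667) + (0.5)·(-0.8333) + (1.5)·(-1.8333) + (-1.5)·(3.1667) + (-1.5)·(0.1667) + (1.5)·(-0.8333)) / 5 = -9.5/5 = -1.9
  s[A,C] = ((-0.5)·(-1.6667) + (0.5)·(-2.6667) + (1.5)·(2.3333) + (-1.5)·(1.3333) + (-1.5)·(0.3333) + (1.5)·(0.3333)) / 5 = 1/5 = 0.2
  s[B,B] = ((0.1667)·(0.1667) + (-0.8333)·(-0.8333) + (-1.8333)·(-1.8333) + (3.1667)·(3.1667) + (0.1667)·(0.1667) + (-0.8333)·(-0.8333)) / 5 = 14.8333/5 = 2.9667
  s[B,C] = ((0.1667)·(-1.6667) + (-0.8333)·(-2.6667) + (-1.8333)·(2.3333) + (3.1667)·(1.3333) + (0.1667)·(0.3333) + (-0.8333)·(0.3333)) / 5 = 1.6667/5 = 0.3333
  s[C,C] = ((-1.6667)·(-1.6667) + (-2.6667)·(-2.6667) + (2.3333)·(2.3333) + (1.3333)·(1.3333) + (0.3333)·(0.3333) + (0.3333)·(0.3333)) / 5 = 17.3333/5 = 3.4667
  Sample standard deviations s_i = √(s[i,i]):
  s(A) = √(1.9) = 1.3784
  s(B) = √(2.9667) = 1.7224
  s(C) = √(3.4667) = 1.8619

Step 3 — r_{ij} = s_{ij} / (s_i · s_j):
  r[A,A] = 1 (diagonal).
  r[A,B] = -1.9 / (1.3784 · 1.7224) = -1.9 / 2.3742 = -0.8003
  r[A,C] = 0.2 / (1.3784 · 1.8619) = 0.2 / 2.5665 = 0.0779
  r[B,B] = 1 (diagonal).
  r[B,C] = 0.3333 / (1.7224 · 1.8619) = 0.3333 / 3.2069 = 0.1039
  r[C,C] = 1 (diagonal).

R is symmetric with unit diagonal. Assembling:

R = [[1, -0.8003, 0.0779],
 [-0.8003, 1, 0.1039],
 [0.0779, 0.1039, 1]]


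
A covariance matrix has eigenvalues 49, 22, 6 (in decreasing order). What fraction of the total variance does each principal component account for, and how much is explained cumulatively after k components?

Step 1 — total variance = trace(Sigma) = Σ λ_i = 49 + 22 + 6 = 77.

Step 2 — fraction explained by component i = λ_i / Σ λ:
  PC1: 49/77 = 0.6364
  PC2: 22/77 = 0.2857
  PC3: 6/77 = 0.0779

Step 3 — cumulative fraction after k components = (λ_1 + ... + λ_k) / Σ λ:
  k = 1: 49/77 = 0.6364
  k = 2: (49 + 22)/77 = 71/77 = 0.9221
  k = 3: (49 + 22 + 6)/77 = 77/77 = 1

Summary (fraction, with percent):

explained: PC1 0.6364 (63.64%), PC2 0.2857 (28.57%), PC3 0.0779 (7.79%);  cumulative: 0.6364, 0.9221, 1


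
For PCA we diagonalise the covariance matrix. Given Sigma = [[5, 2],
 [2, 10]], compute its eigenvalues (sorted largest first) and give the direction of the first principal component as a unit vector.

Step 1 — characteristic polynomial of 2×2 Sigma:
  det(Sigma - λI) = λ² - trace · λ + det = 0.
  trace = 5 + 10 = 15, det = 5·10 - (2)² = 46.
Step 2 — discriminant:
  Δ = trace² - 4·det = 225 - 184 = 41.
Step 3 — eigenvalues:
  λ = (trace ± √Δ)/2 = (15 ± 6.4031)/2,
  λ_1 = 10.7016,  λ_2 = 4.2984.

Step 4 — unit eigenvector for λ_1: solve (Sigma - λ_1 I)v = 0. First row:
  (5 - 10.7016)·v_x + (2)·v_y = 0, i.e. (-5.7016)·v_x + (2)·v_y = 0,
  so v ∝ (b, λ_1 - a) = (2, 5.7016) = u.
  ||u|| = √((2)² + (5.7016)²) = √(36.5078) ≈ 6.0422,
  v_1 = u/||u|| ≈ (0.331, 0.9436) (||v_1|| = 1).

λ_1 = 10.7016,  λ_2 = 4.2984;  v_1 ≈ (0.331, 0.9436)
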